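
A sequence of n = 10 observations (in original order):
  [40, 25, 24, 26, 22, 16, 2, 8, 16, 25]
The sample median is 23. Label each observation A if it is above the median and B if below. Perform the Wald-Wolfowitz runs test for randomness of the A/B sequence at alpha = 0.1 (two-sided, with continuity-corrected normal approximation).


Step 1: Compute median = 23; label A = above, B = below.
Labels in order: AAAABBBBBA  (n_A = 5, n_B = 5)
Step 2: Count runs R = 3.
Step 3: Under H0 (random ordering), E[R] = 2*n_A*n_B/(n_A+n_B) + 1 = 2*5*5/10 + 1 = 6.0000.
        Var[R] = 2*n_A*n_B*(2*n_A*n_B - n_A - n_B) / ((n_A+n_B)^2 * (n_A+n_B-1)) = 2000/900 = 2.2222.
        SD[R] = 1.4907.
Step 4: Continuity-corrected z = (R + 0.5 - E[R]) / SD[R] = (3 + 0.5 - 6.0000) / 1.4907 = -1.6771.
Step 5: Two-sided p-value via normal approximation = 2*(1 - Phi(|z|)) = 0.093533.
Step 6: alpha = 0.1. reject H0.

R = 3, z = -1.6771, p = 0.093533, reject H0.


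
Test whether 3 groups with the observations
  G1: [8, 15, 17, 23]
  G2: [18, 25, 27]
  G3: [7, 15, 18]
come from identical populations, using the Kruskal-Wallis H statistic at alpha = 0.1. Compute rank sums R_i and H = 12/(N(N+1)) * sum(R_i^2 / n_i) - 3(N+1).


Step 1: Combine all N = 10 observations and assign midranks.
sorted (value, group, rank): (7,G3,1), (8,G1,2), (15,G1,3.5), (15,G3,3.5), (17,G1,5), (18,G2,6.5), (18,G3,6.5), (23,G1,8), (25,G2,9), (27,G2,10)
Step 2: Sum ranks within each group.
R_1 = 18.5 (n_1 = 4)
R_2 = 25.5 (n_2 = 3)
R_3 = 11 (n_3 = 3)
Step 3: H = 12/(N(N+1)) * sum(R_i^2/n_i) - 3(N+1)
     = 12/(10*11) * (18.5^2/4 + 25.5^2/3 + 11^2/3) - 3*11
     = 0.109091 * 342.646 - 33
     = 4.379545.
Step 4: Ties present; correction factor C = 1 - 12/(10^3 - 10) = 0.987879. Corrected H = 4.379545 / 0.987879 = 4.433282.
Step 5: Under H0, H ~ chi^2(2); p-value = 0.108975.
Step 6: alpha = 0.1. fail to reject H0.

H = 4.4333, df = 2, p = 0.108975, fail to reject H0.


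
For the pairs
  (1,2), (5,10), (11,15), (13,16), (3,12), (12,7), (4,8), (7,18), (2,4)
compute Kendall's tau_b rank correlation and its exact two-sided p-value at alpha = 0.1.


Step 1: Enumerate the 36 unordered pairs (i,j) with i<j and classify each by sign(x_j-x_i) * sign(y_j-y_i).
  (1,2):dx=+4,dy=+8->C; (1,3):dx=+10,dy=+13->C; (1,4):dx=+12,dy=+14->C; (1,5):dx=+2,dy=+10->C
  (1,6):dx=+11,dy=+5->C; (1,7):dx=+3,dy=+6->C; (1,8):dx=+6,dy=+16->C; (1,9):dx=+1,dy=+2->C
  (2,3):dx=+6,dy=+5->C; (2,4):dx=+8,dy=+6->C; (2,5):dx=-2,dy=+2->D; (2,6):dx=+7,dy=-3->D
  (2,7):dx=-1,dy=-2->C; (2,8):dx=+2,dy=+8->C; (2,9):dx=-3,dy=-6->C; (3,4):dx=+2,dy=+1->C
  (3,5):dx=-8,dy=-3->C; (3,6):dx=+1,dy=-8->D; (3,7):dx=-7,dy=-7->C; (3,8):dx=-4,dy=+3->D
  (3,9):dx=-9,dy=-11->C; (4,5):dx=-10,dy=-4->C; (4,6):dx=-1,dy=-9->C; (4,7):dx=-9,dy=-8->C
  (4,8):dx=-6,dy=+2->D; (4,9):dx=-11,dy=-12->C; (5,6):dx=+9,dy=-5->D; (5,7):dx=+1,dy=-4->D
  (5,8):dx=+4,dy=+6->C; (5,9):dx=-1,dy=-8->C; (6,7):dx=-8,dy=+1->D; (6,8):dx=-5,dy=+11->D
  (6,9):dx=-10,dy=-3->C; (7,8):dx=+3,dy=+10->C; (7,9):dx=-2,dy=-4->C; (8,9):dx=-5,dy=-14->C
Step 2: C = 27, D = 9, total pairs = 36.
Step 3: tau = (C - D)/(n(n-1)/2) = (27 - 9)/36 = 0.500000.
Step 4: Exact two-sided p-value (enumerate n! = 362880 permutations of y under H0): p = 0.075176.
Step 5: alpha = 0.1. reject H0.

tau_b = 0.5000 (C=27, D=9), p = 0.075176, reject H0.


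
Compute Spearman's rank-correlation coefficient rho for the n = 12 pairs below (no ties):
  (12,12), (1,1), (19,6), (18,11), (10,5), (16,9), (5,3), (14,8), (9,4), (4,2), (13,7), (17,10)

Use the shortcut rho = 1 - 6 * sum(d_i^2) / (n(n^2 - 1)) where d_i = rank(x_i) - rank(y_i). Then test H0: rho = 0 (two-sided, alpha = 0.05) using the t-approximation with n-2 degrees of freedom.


Step 1: Rank x and y separately (midranks; no ties here).
rank(x): 12->6, 1->1, 19->12, 18->11, 10->5, 16->9, 5->3, 14->8, 9->4, 4->2, 13->7, 17->10
rank(y): 12->12, 1->1, 6->6, 11->11, 5->5, 9->9, 3->3, 8->8, 4->4, 2->2, 7->7, 10->10
Step 2: d_i = R_x(i) - R_y(i); compute d_i^2.
  (6-12)^2=36, (1-1)^2=0, (12-6)^2=36, (11-11)^2=0, (5-5)^2=0, (9-9)^2=0, (3-3)^2=0, (8-8)^2=0, (4-4)^2=0, (2-2)^2=0, (7-7)^2=0, (10-10)^2=0
sum(d^2) = 72.
Step 3: rho = 1 - 6*72 / (12*(12^2 - 1)) = 1 - 432/1716 = 0.748252.
Step 4: Under H0, t = rho * sqrt((n-2)/(1-rho^2)) = 3.5667 ~ t(10).
Step 5: Two-sided p-value from the t-distribution with 10 df = 0.005124.
Step 6: alpha = 0.05. reject H0.

rho = 0.7483, p = 0.005124, reject H0 at alpha = 0.05.


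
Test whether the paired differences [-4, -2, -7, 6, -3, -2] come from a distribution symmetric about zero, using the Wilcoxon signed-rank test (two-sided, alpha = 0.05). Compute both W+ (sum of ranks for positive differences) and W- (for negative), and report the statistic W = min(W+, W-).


Step 1: Drop any zero differences (none here) and take |d_i|.
|d| = [4, 2, 7, 6, 3, 2]
Step 2: Midrank |d_i| (ties get averaged ranks).
ranks: |4|->4, |2|->1.5, |7|->6, |6|->5, |3|->3, |2|->1.5
Step 3: Attach original signs; sum ranks with positive sign and with negative sign.
W+ = 5 = 5
W- = 4 + 1.5 + 6 + 3 + 1.5 = 16
(Check: W+ + W- = 21 should equal n(n+1)/2 = 21.)
Step 4: Test statistic W = min(W+, W-) = 5.
Step 5: Ties in |d|, so use the tie-corrected normal approximation.
        E[W] = n(n+1)/4 = 6*7/4 = 10.5.
        Tie groups: |d|=2 (t=2); sum(t^3 - t) = 6.
        Var[W] = n(n+1)(2n+1)/24 - sum(t^3-t)/48 = 546/24 - 6/48 = 22.625.
        z = (W - E[W]) / sqrt(Var[W]) = (5 - 10.5) / 4.7566 = -1.1563.
        Two-sided p = 2*Phi(z) = 0.247561.
Step 6: alpha = 0.05. fail to reject H0.

W+ = 5, W- = 16, W = min = 5, p = 0.247561, fail to reject H0.


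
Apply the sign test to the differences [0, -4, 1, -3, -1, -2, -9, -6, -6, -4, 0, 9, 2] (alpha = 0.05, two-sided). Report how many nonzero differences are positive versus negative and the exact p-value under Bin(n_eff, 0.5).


Step 1: Discard zero differences. Original n = 13; n_eff = number of nonzero differences = 11.
Nonzero differences (with sign): -4, +1, -3, -1, -2, -9, -6, -6, -4, +9, +2
Step 2: Count signs: positive = 3, negative = 8.
Step 3: Under H0: P(positive) = 0.5, so the number of positives S ~ Bin(11, 0.5).
Step 4: Two-sided exact p-value = sum of Bin(11,0.5) probabilities at or below the observed probability = 0.226562.
Step 5: alpha = 0.05. fail to reject H0.

n_eff = 11, pos = 3, neg = 8, p = 0.226562, fail to reject H0.


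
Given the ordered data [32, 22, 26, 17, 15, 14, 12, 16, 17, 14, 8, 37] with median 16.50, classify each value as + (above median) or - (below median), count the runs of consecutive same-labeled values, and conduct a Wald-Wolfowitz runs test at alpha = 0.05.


Step 1: Compute median = 16.50; label A = above, B = below.
Labels in order: AAAABBBBABBA  (n_A = 6, n_B = 6)
Step 2: Count runs R = 5.
Step 3: Under H0 (random ordering), E[R] = 2*n_A*n_B/(n_A+n_B) + 1 = 2*6*6/12 + 1 = 7.0000.
        Var[R] = 2*n_A*n_B*(2*n_A*n_B - n_A - n_B) / ((n_A+n_B)^2 * (n_A+n_B-1)) = 4320/1584 = 2.7273.
        SD[R] = 1.6514.
Step 4: Continuity-corrected z = (R + 0.5 - E[R]) / SD[R] = (5 + 0.5 - 7.0000) / 1.6514 = -0.9083.
Step 5: Two-sided p-value via normal approximation = 2*(1 - Phi(|z|)) = 0.363722.
Step 6: alpha = 0.05. fail to reject H0.

R = 5, z = -0.9083, p = 0.363722, fail to reject H0.


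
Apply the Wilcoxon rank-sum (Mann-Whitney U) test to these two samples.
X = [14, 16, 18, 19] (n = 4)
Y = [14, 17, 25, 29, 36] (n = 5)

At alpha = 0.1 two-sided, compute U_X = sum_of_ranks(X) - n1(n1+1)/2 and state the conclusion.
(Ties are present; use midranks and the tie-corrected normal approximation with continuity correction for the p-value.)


Step 1: Combine and sort all 9 observations; assign midranks.
sorted (value, group): (14,X), (14,Y), (16,X), (17,Y), (18,X), (19,X), (25,Y), (29,Y), (36,Y)
ranks: 14->1.5, 14->1.5, 16->3, 17->4, 18->5, 19->6, 25->7, 29->8, 36->9
Step 2: Rank sum for X: R1 = 1.5 + 3 + 5 + 6 = 15.5.
Step 3: U_X = R1 - n1(n1+1)/2 = 15.5 - 4*5/2 = 15.5 - 10 = 5.5.
       U_Y = n1*n2 - U_X = 20 - 5.5 = 14.5.
Step 4: Ties are present, so use the tie-corrected normal approximation (with continuity correction) for the p-value.
Step 5: p-value = 0.325163; compare to alpha = 0.1. fail to reject H0.

U_X = 5.5, p = 0.325163, fail to reject H0 at alpha = 0.1.


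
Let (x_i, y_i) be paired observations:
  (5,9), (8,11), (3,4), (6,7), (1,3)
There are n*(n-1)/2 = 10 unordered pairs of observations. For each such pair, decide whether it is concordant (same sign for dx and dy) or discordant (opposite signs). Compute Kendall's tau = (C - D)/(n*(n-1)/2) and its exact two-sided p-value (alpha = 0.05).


Step 1: Enumerate the 10 unordered pairs (i,j) with i<j and classify each by sign(x_j-x_i) * sign(y_j-y_i).
  (1,2):dx=+3,dy=+2->C; (1,3):dx=-2,dy=-5->C; (1,4):dx=+1,dy=-2->D; (1,5):dx=-4,dy=-6->C
  (2,3):dx=-5,dy=-7->C; (2,4):dx=-2,dy=-4->C; (2,5):dx=-7,dy=-8->C; (3,4):dx=+3,dy=+3->C
  (3,5):dx=-2,dy=-1->C; (4,5):dx=-5,dy=-4->C
Step 2: C = 9, D = 1, total pairs = 10.
Step 3: tau = (C - D)/(n(n-1)/2) = (9 - 1)/10 = 0.800000.
Step 4: Exact two-sided p-value (enumerate n! = 120 permutations of y under H0): p = 0.083333.
Step 5: alpha = 0.05. fail to reject H0.

tau_b = 0.8000 (C=9, D=1), p = 0.083333, fail to reject H0.


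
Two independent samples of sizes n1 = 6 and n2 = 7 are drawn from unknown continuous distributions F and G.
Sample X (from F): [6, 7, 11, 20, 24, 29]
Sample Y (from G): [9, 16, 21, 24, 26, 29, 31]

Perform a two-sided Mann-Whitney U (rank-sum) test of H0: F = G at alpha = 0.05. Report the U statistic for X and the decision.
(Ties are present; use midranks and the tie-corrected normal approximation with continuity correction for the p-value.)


Step 1: Combine and sort all 13 observations; assign midranks.
sorted (value, group): (6,X), (7,X), (9,Y), (11,X), (16,Y), (20,X), (21,Y), (24,X), (24,Y), (26,Y), (29,X), (29,Y), (31,Y)
ranks: 6->1, 7->2, 9->3, 11->4, 16->5, 20->6, 21->7, 24->8.5, 24->8.5, 26->10, 29->11.5, 29->11.5, 31->13
Step 2: Rank sum for X: R1 = 1 + 2 + 4 + 6 + 8.5 + 11.5 = 33.
Step 3: U_X = R1 - n1(n1+1)/2 = 33 - 6*7/2 = 33 - 21 = 12.
       U_Y = n1*n2 - U_X = 42 - 12 = 30.
Step 4: Ties are present, so use the tie-corrected normal approximation (with continuity correction) for the p-value.
Step 5: p-value = 0.223363; compare to alpha = 0.05. fail to reject H0.

U_X = 12, p = 0.223363, fail to reject H0 at alpha = 0.05.


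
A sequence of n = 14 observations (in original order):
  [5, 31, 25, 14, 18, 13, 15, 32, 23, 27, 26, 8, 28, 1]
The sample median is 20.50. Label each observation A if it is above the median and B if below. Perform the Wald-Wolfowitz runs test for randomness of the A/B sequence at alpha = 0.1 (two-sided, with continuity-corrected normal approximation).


Step 1: Compute median = 20.50; label A = above, B = below.
Labels in order: BAABBBBAAAABAB  (n_A = 7, n_B = 7)
Step 2: Count runs R = 7.
Step 3: Under H0 (random ordering), E[R] = 2*n_A*n_B/(n_A+n_B) + 1 = 2*7*7/14 + 1 = 8.0000.
        Var[R] = 2*n_A*n_B*(2*n_A*n_B - n_A - n_B) / ((n_A+n_B)^2 * (n_A+n_B-1)) = 8232/2548 = 3.2308.
        SD[R] = 1.7974.
Step 4: Continuity-corrected z = (R + 0.5 - E[R]) / SD[R] = (7 + 0.5 - 8.0000) / 1.7974 = -0.2782.
Step 5: Two-sided p-value via normal approximation = 2*(1 - Phi(|z|)) = 0.780879.
Step 6: alpha = 0.1. fail to reject H0.

R = 7, z = -0.2782, p = 0.780879, fail to reject H0.


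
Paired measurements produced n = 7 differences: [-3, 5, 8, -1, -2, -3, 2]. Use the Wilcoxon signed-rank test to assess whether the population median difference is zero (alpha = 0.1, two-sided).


Step 1: Drop any zero differences (none here) and take |d_i|.
|d| = [3, 5, 8, 1, 2, 3, 2]
Step 2: Midrank |d_i| (ties get averaged ranks).
ranks: |3|->4.5, |5|->6, |8|->7, |1|->1, |2|->2.5, |3|->4.5, |2|->2.5
Step 3: Attach original signs; sum ranks with positive sign and with negative sign.
W+ = 6 + 7 + 2.5 = 15.5
W- = 4.5 + 1 + 2.5 + 4.5 = 12.5
(Check: W+ + W- = 28 should equal n(n+1)/2 = 28.)
Step 4: Test statistic W = min(W+, W-) = 12.5.
Step 5: Ties in |d|, so use the tie-corrected normal approximation.
        E[W] = n(n+1)/4 = 7*8/4 = 14.
        Tie groups: |d|=2 (t=2), |d|=3 (t=2); sum(t^3 - t) = 12.
        Var[W] = n(n+1)(2n+1)/24 - sum(t^3-t)/48 = 840/24 - 12/48 = 34.75.
        z = (W - E[W]) / sqrt(Var[W]) = (12.5 - 14) / 5.8949 = -0.2545.
        Two-sided p = 2*Phi(z) = 0.799143.
Step 6: alpha = 0.1. fail to reject H0.

W+ = 15.5, W- = 12.5, W = min = 12.5, p = 0.799143, fail to reject H0.


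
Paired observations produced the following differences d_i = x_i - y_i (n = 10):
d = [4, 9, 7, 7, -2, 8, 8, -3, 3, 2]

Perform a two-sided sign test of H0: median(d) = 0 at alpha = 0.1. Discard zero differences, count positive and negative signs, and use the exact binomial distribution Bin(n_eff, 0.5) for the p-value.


Step 1: Discard zero differences. Original n = 10; n_eff = number of nonzero differences = 10.
Nonzero differences (with sign): +4, +9, +7, +7, -2, +8, +8, -3, +3, +2
Step 2: Count signs: positive = 8, negative = 2.
Step 3: Under H0: P(positive) = 0.5, so the number of positives S ~ Bin(10, 0.5).
Step 4: Two-sided exact p-value = sum of Bin(10,0.5) probabilities at or below the observed probability = 0.109375.
Step 5: alpha = 0.1. fail to reject H0.

n_eff = 10, pos = 8, neg = 2, p = 0.109375, fail to reject H0.


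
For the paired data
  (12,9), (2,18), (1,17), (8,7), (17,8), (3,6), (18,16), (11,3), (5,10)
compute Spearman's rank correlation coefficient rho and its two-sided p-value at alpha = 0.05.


Step 1: Rank x and y separately (midranks; no ties here).
rank(x): 12->7, 2->2, 1->1, 8->5, 17->8, 3->3, 18->9, 11->6, 5->4
rank(y): 9->5, 18->9, 17->8, 7->3, 8->4, 6->2, 16->7, 3->1, 10->6
Step 2: d_i = R_x(i) - R_y(i); compute d_i^2.
  (7-5)^2=4, (2-9)^2=49, (1-8)^2=49, (5-3)^2=4, (8-4)^2=16, (3-2)^2=1, (9-7)^2=4, (6-1)^2=25, (4-6)^2=4
sum(d^2) = 156.
Step 3: rho = 1 - 6*156 / (9*(9^2 - 1)) = 1 - 936/720 = -0.300000.
Step 4: Under H0, t = rho * sqrt((n-2)/(1-rho^2)) = -0.8321 ~ t(7).
Step 5: Two-sided p-value from the t-distribution with 7 df = 0.432845.
Step 6: alpha = 0.05. fail to reject H0.

rho = -0.3000, p = 0.432845, fail to reject H0 at alpha = 0.05.


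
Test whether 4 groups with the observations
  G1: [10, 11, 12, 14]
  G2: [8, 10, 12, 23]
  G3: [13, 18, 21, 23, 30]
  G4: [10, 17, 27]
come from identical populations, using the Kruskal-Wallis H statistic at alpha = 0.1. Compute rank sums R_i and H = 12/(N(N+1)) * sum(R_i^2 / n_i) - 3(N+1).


Step 1: Combine all N = 16 observations and assign midranks.
sorted (value, group, rank): (8,G2,1), (10,G1,3), (10,G2,3), (10,G4,3), (11,G1,5), (12,G1,6.5), (12,G2,6.5), (13,G3,8), (14,G1,9), (17,G4,10), (18,G3,11), (21,G3,12), (23,G2,13.5), (23,G3,13.5), (27,G4,15), (30,G3,16)
Step 2: Sum ranks within each group.
R_1 = 23.5 (n_1 = 4)
R_2 = 24 (n_2 = 4)
R_3 = 60.5 (n_3 = 5)
R_4 = 28 (n_4 = 3)
Step 3: H = 12/(N(N+1)) * sum(R_i^2/n_i) - 3(N+1)
     = 12/(16*17) * (23.5^2/4 + 24^2/4 + 60.5^2/5 + 28^2/3) - 3*17
     = 0.044118 * 1275.45 - 51
     = 5.269669.
Step 4: Ties present; correction factor C = 1 - 36/(16^3 - 16) = 0.991176. Corrected H = 5.269669 / 0.991176 = 5.316580.
Step 5: Under H0, H ~ chi^2(3); p-value = 0.150030.
Step 6: alpha = 0.1. fail to reject H0.

H = 5.3166, df = 3, p = 0.150030, fail to reject H0.


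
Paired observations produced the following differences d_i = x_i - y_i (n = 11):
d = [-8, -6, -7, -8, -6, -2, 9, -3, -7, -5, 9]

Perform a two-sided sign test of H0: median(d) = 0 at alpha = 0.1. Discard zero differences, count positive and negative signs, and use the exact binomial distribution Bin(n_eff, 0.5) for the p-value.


Step 1: Discard zero differences. Original n = 11; n_eff = number of nonzero differences = 11.
Nonzero differences (with sign): -8, -6, -7, -8, -6, -2, +9, -3, -7, -5, +9
Step 2: Count signs: positive = 2, negative = 9.
Step 3: Under H0: P(positive) = 0.5, so the number of positives S ~ Bin(11, 0.5).
Step 4: Two-sided exact p-value = sum of Bin(11,0.5) probabilities at or below the observed probability = 0.065430.
Step 5: alpha = 0.1. reject H0.

n_eff = 11, pos = 2, neg = 9, p = 0.065430, reject H0.


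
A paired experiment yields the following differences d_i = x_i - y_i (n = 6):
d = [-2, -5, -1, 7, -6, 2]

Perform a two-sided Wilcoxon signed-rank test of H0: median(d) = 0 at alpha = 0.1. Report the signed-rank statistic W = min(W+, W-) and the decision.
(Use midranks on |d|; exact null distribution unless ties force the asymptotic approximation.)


Step 1: Drop any zero differences (none here) and take |d_i|.
|d| = [2, 5, 1, 7, 6, 2]
Step 2: Midrank |d_i| (ties get averaged ranks).
ranks: |2|->2.5, |5|->4, |1|->1, |7|->6, |6|->5, |2|->2.5
Step 3: Attach original signs; sum ranks with positive sign and with negative sign.
W+ = 6 + 2.5 = 8.5
W- = 2.5 + 4 + 1 + 5 = 12.5
(Check: W+ + W- = 21 should equal n(n+1)/2 = 21.)
Step 4: Test statistic W = min(W+, W-) = 8.5.
Step 5: Ties in |d|, so use the tie-corrected normal approximation.
        E[W] = n(n+1)/4 = 6*7/4 = 10.5.
        Tie groups: |d|=2 (t=2); sum(t^3 - t) = 6.
        Var[W] = n(n+1)(2n+1)/24 - sum(t^3-t)/48 = 546/24 - 6/48 = 22.625.
        z = (W - E[W]) / sqrt(Var[W]) = (8.5 - 10.5) / 4.7566 = -0.4205.
        Two-sided p = 2*Phi(z) = 0.674142.
Step 6: alpha = 0.1. fail to reject H0.

W+ = 8.5, W- = 12.5, W = min = 8.5, p = 0.674142, fail to reject H0.


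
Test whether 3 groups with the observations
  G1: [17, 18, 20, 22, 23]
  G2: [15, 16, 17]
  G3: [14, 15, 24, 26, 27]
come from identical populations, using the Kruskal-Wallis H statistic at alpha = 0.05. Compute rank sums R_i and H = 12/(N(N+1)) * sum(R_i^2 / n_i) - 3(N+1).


Step 1: Combine all N = 13 observations and assign midranks.
sorted (value, group, rank): (14,G3,1), (15,G2,2.5), (15,G3,2.5), (16,G2,4), (17,G1,5.5), (17,G2,5.5), (18,G1,7), (20,G1,8), (22,G1,9), (23,G1,10), (24,G3,11), (26,G3,12), (27,G3,13)
Step 2: Sum ranks within each group.
R_1 = 39.5 (n_1 = 5)
R_2 = 12 (n_2 = 3)
R_3 = 39.5 (n_3 = 5)
Step 3: H = 12/(N(N+1)) * sum(R_i^2/n_i) - 3(N+1)
     = 12/(13*14) * (39.5^2/5 + 12^2/3 + 39.5^2/5) - 3*14
     = 0.065934 * 672.1 - 42
     = 2.314286.
Step 4: Ties present; correction factor C = 1 - 12/(13^3 - 13) = 0.994505. Corrected H = 2.314286 / 0.994505 = 2.327072.
Step 5: Under H0, H ~ chi^2(2); p-value = 0.312380.
Step 6: alpha = 0.05. fail to reject H0.

H = 2.3271, df = 2, p = 0.312380, fail to reject H0.


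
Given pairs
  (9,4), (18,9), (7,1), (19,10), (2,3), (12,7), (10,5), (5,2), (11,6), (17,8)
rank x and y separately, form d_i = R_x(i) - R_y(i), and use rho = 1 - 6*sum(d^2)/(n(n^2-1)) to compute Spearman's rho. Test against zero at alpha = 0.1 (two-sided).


Step 1: Rank x and y separately (midranks; no ties here).
rank(x): 9->4, 18->9, 7->3, 19->10, 2->1, 12->7, 10->5, 5->2, 11->6, 17->8
rank(y): 4->4, 9->9, 1->1, 10->10, 3->3, 7->7, 5->5, 2->2, 6->6, 8->8
Step 2: d_i = R_x(i) - R_y(i); compute d_i^2.
  (4-4)^2=0, (9-9)^2=0, (3-1)^2=4, (10-10)^2=0, (1-3)^2=4, (7-7)^2=0, (5-5)^2=0, (2-2)^2=0, (6-6)^2=0, (8-8)^2=0
sum(d^2) = 8.
Step 3: rho = 1 - 6*8 / (10*(10^2 - 1)) = 1 - 48/990 = 0.951515.
Step 4: Under H0, t = rho * sqrt((n-2)/(1-rho^2)) = 8.7493 ~ t(8).
Step 5: Two-sided p-value from the t-distribution with 8 df = 0.000023.
Step 6: alpha = 0.1. reject H0.

rho = 0.9515, p = 0.000023, reject H0 at alpha = 0.1.


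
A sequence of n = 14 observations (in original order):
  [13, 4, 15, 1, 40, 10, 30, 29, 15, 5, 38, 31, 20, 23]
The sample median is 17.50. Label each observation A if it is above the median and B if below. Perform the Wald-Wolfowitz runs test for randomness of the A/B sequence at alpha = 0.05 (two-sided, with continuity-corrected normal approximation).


Step 1: Compute median = 17.50; label A = above, B = below.
Labels in order: BBBBABAABBAAAA  (n_A = 7, n_B = 7)
Step 2: Count runs R = 6.
Step 3: Under H0 (random ordering), E[R] = 2*n_A*n_B/(n_A+n_B) + 1 = 2*7*7/14 + 1 = 8.0000.
        Var[R] = 2*n_A*n_B*(2*n_A*n_B - n_A - n_B) / ((n_A+n_B)^2 * (n_A+n_B-1)) = 8232/2548 = 3.2308.
        SD[R] = 1.7974.
Step 4: Continuity-corrected z = (R + 0.5 - E[R]) / SD[R] = (6 + 0.5 - 8.0000) / 1.7974 = -0.8345.
Step 5: Two-sided p-value via normal approximation = 2*(1 - Phi(|z|)) = 0.403986.
Step 6: alpha = 0.05. fail to reject H0.

R = 6, z = -0.8345, p = 0.403986, fail to reject H0.


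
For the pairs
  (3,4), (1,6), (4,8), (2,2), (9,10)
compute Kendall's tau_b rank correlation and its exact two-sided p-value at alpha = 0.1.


Step 1: Enumerate the 10 unordered pairs (i,j) with i<j and classify each by sign(x_j-x_i) * sign(y_j-y_i).
  (1,2):dx=-2,dy=+2->D; (1,3):dx=+1,dy=+4->C; (1,4):dx=-1,dy=-2->C; (1,5):dx=+6,dy=+6->C
  (2,3):dx=+3,dy=+2->C; (2,4):dx=+1,dy=-4->D; (2,5):dx=+8,dy=+4->C; (3,4):dx=-2,dy=-6->C
  (3,5):dx=+5,dy=+2->C; (4,5):dx=+7,dy=+8->C
Step 2: C = 8, D = 2, total pairs = 10.
Step 3: tau = (C - D)/(n(n-1)/2) = (8 - 2)/10 = 0.600000.
Step 4: Exact two-sided p-value (enumerate n! = 120 permutations of y under H0): p = 0.233333.
Step 5: alpha = 0.1. fail to reject H0.

tau_b = 0.6000 (C=8, D=2), p = 0.233333, fail to reject H0.


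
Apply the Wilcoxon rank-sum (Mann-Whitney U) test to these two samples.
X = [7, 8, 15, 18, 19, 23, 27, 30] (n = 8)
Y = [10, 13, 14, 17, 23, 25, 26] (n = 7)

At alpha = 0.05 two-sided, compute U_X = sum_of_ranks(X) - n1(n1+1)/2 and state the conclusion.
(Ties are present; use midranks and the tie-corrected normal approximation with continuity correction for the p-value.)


Step 1: Combine and sort all 15 observations; assign midranks.
sorted (value, group): (7,X), (8,X), (10,Y), (13,Y), (14,Y), (15,X), (17,Y), (18,X), (19,X), (23,X), (23,Y), (25,Y), (26,Y), (27,X), (30,X)
ranks: 7->1, 8->2, 10->3, 13->4, 14->5, 15->6, 17->7, 18->8, 19->9, 23->10.5, 23->10.5, 25->12, 26->13, 27->14, 30->15
Step 2: Rank sum for X: R1 = 1 + 2 + 6 + 8 + 9 + 10.5 + 14 + 15 = 65.5.
Step 3: U_X = R1 - n1(n1+1)/2 = 65.5 - 8*9/2 = 65.5 - 36 = 29.5.
       U_Y = n1*n2 - U_X = 56 - 29.5 = 26.5.
Step 4: Ties are present, so use the tie-corrected normal approximation (with continuity correction) for the p-value.
Step 5: p-value = 0.907786; compare to alpha = 0.05. fail to reject H0.

U_X = 29.5, p = 0.907786, fail to reject H0 at alpha = 0.05.


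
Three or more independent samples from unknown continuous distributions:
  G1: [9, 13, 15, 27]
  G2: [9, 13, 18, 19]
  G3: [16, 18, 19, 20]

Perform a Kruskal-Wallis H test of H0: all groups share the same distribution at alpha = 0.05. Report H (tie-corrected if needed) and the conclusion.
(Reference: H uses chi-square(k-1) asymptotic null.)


Step 1: Combine all N = 12 observations and assign midranks.
sorted (value, group, rank): (9,G1,1.5), (9,G2,1.5), (13,G1,3.5), (13,G2,3.5), (15,G1,5), (16,G3,6), (18,G2,7.5), (18,G3,7.5), (19,G2,9.5), (19,G3,9.5), (20,G3,11), (27,G1,12)
Step 2: Sum ranks within each group.
R_1 = 22 (n_1 = 4)
R_2 = 22 (n_2 = 4)
R_3 = 34 (n_3 = 4)
Step 3: H = 12/(N(N+1)) * sum(R_i^2/n_i) - 3(N+1)
     = 12/(12*13) * (22^2/4 + 22^2/4 + 34^2/4) - 3*13
     = 0.076923 * 531 - 39
     = 1.846154.
Step 4: Ties present; correction factor C = 1 - 24/(12^3 - 12) = 0.986014. Corrected H = 1.846154 / 0.986014 = 1.872340.
Step 5: Under H0, H ~ chi^2(2); p-value = 0.392127.
Step 6: alpha = 0.05. fail to reject H0.

H = 1.8723, df = 2, p = 0.392127, fail to reject H0.


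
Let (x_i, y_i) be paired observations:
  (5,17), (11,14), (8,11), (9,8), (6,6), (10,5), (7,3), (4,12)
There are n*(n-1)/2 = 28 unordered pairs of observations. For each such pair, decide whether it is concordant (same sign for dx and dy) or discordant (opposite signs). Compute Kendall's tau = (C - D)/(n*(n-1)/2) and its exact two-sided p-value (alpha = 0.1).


Step 1: Enumerate the 28 unordered pairs (i,j) with i<j and classify each by sign(x_j-x_i) * sign(y_j-y_i).
  (1,2):dx=+6,dy=-3->D; (1,3):dx=+3,dy=-6->D; (1,4):dx=+4,dy=-9->D; (1,5):dx=+1,dy=-11->D
  (1,6):dx=+5,dy=-12->D; (1,7):dx=+2,dy=-14->D; (1,8):dx=-1,dy=-5->C; (2,3):dx=-3,dy=-3->C
  (2,4):dx=-2,dy=-6->C; (2,5):dx=-5,dy=-8->C; (2,6):dx=-1,dy=-9->C; (2,7):dx=-4,dy=-11->C
  (2,8):dx=-7,dy=-2->C; (3,4):dx=+1,dy=-3->D; (3,5):dx=-2,dy=-5->C; (3,6):dx=+2,dy=-6->D
  (3,7):dx=-1,dy=-8->C; (3,8):dx=-4,dy=+1->D; (4,5):dx=-3,dy=-2->C; (4,6):dx=+1,dy=-3->D
  (4,7):dx=-2,dy=-5->C; (4,8):dx=-5,dy=+4->D; (5,6):dx=+4,dy=-1->D; (5,7):dx=+1,dy=-3->D
  (5,8):dx=-2,dy=+6->D; (6,7):dx=-3,dy=-2->C; (6,8):dx=-6,dy=+7->D; (7,8):dx=-3,dy=+9->D
Step 2: C = 12, D = 16, total pairs = 28.
Step 3: tau = (C - D)/(n(n-1)/2) = (12 - 16)/28 = -0.142857.
Step 4: Exact two-sided p-value (enumerate n! = 40320 permutations of y under H0): p = 0.719544.
Step 5: alpha = 0.1. fail to reject H0.

tau_b = -0.1429 (C=12, D=16), p = 0.719544, fail to reject H0.


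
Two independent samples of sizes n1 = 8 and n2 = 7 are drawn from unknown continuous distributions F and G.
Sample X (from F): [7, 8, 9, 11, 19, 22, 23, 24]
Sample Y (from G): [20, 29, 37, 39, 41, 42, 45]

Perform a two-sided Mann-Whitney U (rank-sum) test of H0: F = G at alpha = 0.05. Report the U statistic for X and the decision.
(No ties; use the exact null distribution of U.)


Step 1: Combine and sort all 15 observations; assign midranks.
sorted (value, group): (7,X), (8,X), (9,X), (11,X), (19,X), (20,Y), (22,X), (23,X), (24,X), (29,Y), (37,Y), (39,Y), (41,Y), (42,Y), (45,Y)
ranks: 7->1, 8->2, 9->3, 11->4, 19->5, 20->6, 22->7, 23->8, 24->9, 29->10, 37->11, 39->12, 41->13, 42->14, 45->15
Step 2: Rank sum for X: R1 = 1 + 2 + 3 + 4 + 5 + 7 + 8 + 9 = 39.
Step 3: U_X = R1 - n1(n1+1)/2 = 39 - 8*9/2 = 39 - 36 = 3.
       U_Y = n1*n2 - U_X = 56 - 3 = 53.
Step 4: No ties, so the exact null distribution of U (based on enumerating the C(15,8) = 6435 equally likely rank assignments) gives the two-sided p-value.
Step 5: p-value = 0.002176; compare to alpha = 0.05. reject H0.

U_X = 3, p = 0.002176, reject H0 at alpha = 0.05.


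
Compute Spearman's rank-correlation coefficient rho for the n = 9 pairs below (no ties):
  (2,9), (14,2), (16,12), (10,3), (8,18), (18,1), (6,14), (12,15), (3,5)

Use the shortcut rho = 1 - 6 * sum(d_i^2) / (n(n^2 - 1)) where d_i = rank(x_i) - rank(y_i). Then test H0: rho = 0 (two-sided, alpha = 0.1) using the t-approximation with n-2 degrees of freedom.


Step 1: Rank x and y separately (midranks; no ties here).
rank(x): 2->1, 14->7, 16->8, 10->5, 8->4, 18->9, 6->3, 12->6, 3->2
rank(y): 9->5, 2->2, 12->6, 3->3, 18->9, 1->1, 14->7, 15->8, 5->4
Step 2: d_i = R_x(i) - R_y(i); compute d_i^2.
  (1-5)^2=16, (7-2)^2=25, (8-6)^2=4, (5-3)^2=4, (4-9)^2=25, (9-1)^2=64, (3-7)^2=16, (6-8)^2=4, (2-4)^2=4
sum(d^2) = 162.
Step 3: rho = 1 - 6*162 / (9*(9^2 - 1)) = 1 - 972/720 = -0.350000.
Step 4: Under H0, t = rho * sqrt((n-2)/(1-rho^2)) = -0.9885 ~ t(7).
Step 5: Two-sided p-value from the t-distribution with 7 df = 0.355820.
Step 6: alpha = 0.1. fail to reject H0.

rho = -0.3500, p = 0.355820, fail to reject H0 at alpha = 0.1.


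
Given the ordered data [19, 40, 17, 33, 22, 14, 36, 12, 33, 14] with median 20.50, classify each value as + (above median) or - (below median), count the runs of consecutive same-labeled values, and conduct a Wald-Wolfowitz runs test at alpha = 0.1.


Step 1: Compute median = 20.50; label A = above, B = below.
Labels in order: BABAABABAB  (n_A = 5, n_B = 5)
Step 2: Count runs R = 9.
Step 3: Under H0 (random ordering), E[R] = 2*n_A*n_B/(n_A+n_B) + 1 = 2*5*5/10 + 1 = 6.0000.
        Var[R] = 2*n_A*n_B*(2*n_A*n_B - n_A - n_B) / ((n_A+n_B)^2 * (n_A+n_B-1)) = 2000/900 = 2.2222.
        SD[R] = 1.4907.
Step 4: Continuity-corrected z = (R - 0.5 - E[R]) / SD[R] = (9 - 0.5 - 6.0000) / 1.4907 = 1.6771.
Step 5: Two-sided p-value via normal approximation = 2*(1 - Phi(|z|)) = 0.093533.
Step 6: alpha = 0.1. reject H0.

R = 9, z = 1.6771, p = 0.093533, reject H0.


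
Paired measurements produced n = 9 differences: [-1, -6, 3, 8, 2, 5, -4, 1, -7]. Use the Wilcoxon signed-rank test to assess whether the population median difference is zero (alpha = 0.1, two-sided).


Step 1: Drop any zero differences (none here) and take |d_i|.
|d| = [1, 6, 3, 8, 2, 5, 4, 1, 7]
Step 2: Midrank |d_i| (ties get averaged ranks).
ranks: |1|->1.5, |6|->7, |3|->4, |8|->9, |2|->3, |5|->6, |4|->5, |1|->1.5, |7|->8
Step 3: Attach original signs; sum ranks with positive sign and with negative sign.
W+ = 4 + 9 + 3 + 6 + 1.5 = 23.5
W- = 1.5 + 7 + 5 + 8 = 21.5
(Check: W+ + W- = 45 should equal n(n+1)/2 = 45.)
Step 4: Test statistic W = min(W+, W-) = 21.5.
Step 5: Ties in |d|, so use the tie-corrected normal approximation.
        E[W] = n(n+1)/4 = 9*10/4 = 22.5.
        Tie groups: |d|=1 (t=2); sum(t^3 - t) = 6.
        Var[W] = n(n+1)(2n+1)/24 - sum(t^3-t)/48 = 1710/24 - 6/48 = 71.125.
        z = (W - E[W]) / sqrt(Var[W]) = (21.5 - 22.5) / 8.4336 = -0.1186.
        Two-sided p = 2*Phi(z) = 0.905613.
Step 6: alpha = 0.1. fail to reject H0.

W+ = 23.5, W- = 21.5, W = min = 21.5, p = 0.905613, fail to reject H0.


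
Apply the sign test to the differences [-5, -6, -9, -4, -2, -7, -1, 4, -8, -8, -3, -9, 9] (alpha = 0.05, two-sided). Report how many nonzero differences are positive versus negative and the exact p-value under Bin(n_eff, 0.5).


Step 1: Discard zero differences. Original n = 13; n_eff = number of nonzero differences = 13.
Nonzero differences (with sign): -5, -6, -9, -4, -2, -7, -1, +4, -8, -8, -3, -9, +9
Step 2: Count signs: positive = 2, negative = 11.
Step 3: Under H0: P(positive) = 0.5, so the number of positives S ~ Bin(13, 0.5).
Step 4: Two-sided exact p-value = sum of Bin(13,0.5) probabilities at or below the observed probability = 0.022461.
Step 5: alpha = 0.05. reject H0.

n_eff = 13, pos = 2, neg = 11, p = 0.022461, reject H0.


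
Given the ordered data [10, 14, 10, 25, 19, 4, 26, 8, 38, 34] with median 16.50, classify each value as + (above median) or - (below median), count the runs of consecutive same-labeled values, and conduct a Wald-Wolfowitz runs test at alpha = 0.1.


Step 1: Compute median = 16.50; label A = above, B = below.
Labels in order: BBBAABABAA  (n_A = 5, n_B = 5)
Step 2: Count runs R = 6.
Step 3: Under H0 (random ordering), E[R] = 2*n_A*n_B/(n_A+n_B) + 1 = 2*5*5/10 + 1 = 6.0000.
        Var[R] = 2*n_A*n_B*(2*n_A*n_B - n_A - n_B) / ((n_A+n_B)^2 * (n_A+n_B-1)) = 2000/900 = 2.2222.
        SD[R] = 1.4907.
Step 4: R = E[R], so z = 0 with no continuity correction.
Step 5: Two-sided p-value via normal approximation = 2*(1 - Phi(|z|)) = 1.000000.
Step 6: alpha = 0.1. fail to reject H0.

R = 6, z = 0.0000, p = 1.000000, fail to reject H0.


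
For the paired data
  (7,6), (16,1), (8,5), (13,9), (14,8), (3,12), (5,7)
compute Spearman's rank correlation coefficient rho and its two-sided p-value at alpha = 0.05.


Step 1: Rank x and y separately (midranks; no ties here).
rank(x): 7->3, 16->7, 8->4, 13->5, 14->6, 3->1, 5->2
rank(y): 6->3, 1->1, 5->2, 9->6, 8->5, 12->7, 7->4
Step 2: d_i = R_x(i) - R_y(i); compute d_i^2.
  (3-3)^2=0, (7-1)^2=36, (4-2)^2=4, (5-6)^2=1, (6-5)^2=1, (1-7)^2=36, (2-4)^2=4
sum(d^2) = 82.
Step 3: rho = 1 - 6*82 / (7*(7^2 - 1)) = 1 - 492/336 = -0.464286.
Step 4: Under H0, t = rho * sqrt((n-2)/(1-rho^2)) = -1.1722 ~ t(5).
Step 5: Two-sided p-value from the t-distribution with 5 df = 0.293934.
Step 6: alpha = 0.05. fail to reject H0.

rho = -0.4643, p = 0.293934, fail to reject H0 at alpha = 0.05.


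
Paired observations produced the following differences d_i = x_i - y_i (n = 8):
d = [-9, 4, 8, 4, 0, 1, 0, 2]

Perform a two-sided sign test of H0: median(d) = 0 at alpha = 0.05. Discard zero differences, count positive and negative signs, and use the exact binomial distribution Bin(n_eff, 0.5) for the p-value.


Step 1: Discard zero differences. Original n = 8; n_eff = number of nonzero differences = 6.
Nonzero differences (with sign): -9, +4, +8, +4, +1, +2
Step 2: Count signs: positive = 5, negative = 1.
Step 3: Under H0: P(positive) = 0.5, so the number of positives S ~ Bin(6, 0.5).
Step 4: Two-sided exact p-value = sum of Bin(6,0.5) probabilities at or below the observed probability = 0.218750.
Step 5: alpha = 0.05. fail to reject H0.

n_eff = 6, pos = 5, neg = 1, p = 0.218750, fail to reject H0.


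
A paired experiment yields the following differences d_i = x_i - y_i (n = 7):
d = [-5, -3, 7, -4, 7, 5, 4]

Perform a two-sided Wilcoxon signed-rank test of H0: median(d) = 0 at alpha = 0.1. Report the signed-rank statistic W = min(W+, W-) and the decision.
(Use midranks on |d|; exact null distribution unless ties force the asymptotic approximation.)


Step 1: Drop any zero differences (none here) and take |d_i|.
|d| = [5, 3, 7, 4, 7, 5, 4]
Step 2: Midrank |d_i| (ties get averaged ranks).
ranks: |5|->4.5, |3|->1, |7|->6.5, |4|->2.5, |7|->6.5, |5|->4.5, |4|->2.5
Step 3: Attach original signs; sum ranks with positive sign and with negative sign.
W+ = 6.5 + 6.5 + 4.5 + 2.5 = 20
W- = 4.5 + 1 + 2.5 = 8
(Check: W+ + W- = 28 should equal n(n+1)/2 = 28.)
Step 4: Test statistic W = min(W+, W-) = 8.
Step 5: Ties in |d|, so use the tie-corrected normal approximation.
        E[W] = n(n+1)/4 = 7*8/4 = 14.
        Tie groups: |d|=4 (t=2), |d|=5 (t=2), |d|=7 (t=2); sum(t^3 - t) = 18.
        Var[W] = n(n+1)(2n+1)/24 - sum(t^3-t)/48 = 840/24 - 18/48 = 34.625.
        z = (W - E[W]) / sqrt(Var[W]) = (8 - 14) / 5.8843 = -1.0197.
        Two-sided p = 2*Phi(z) = 0.307889.
Step 6: alpha = 0.1. fail to reject H0.

W+ = 20, W- = 8, W = min = 8, p = 0.307889, fail to reject H0.


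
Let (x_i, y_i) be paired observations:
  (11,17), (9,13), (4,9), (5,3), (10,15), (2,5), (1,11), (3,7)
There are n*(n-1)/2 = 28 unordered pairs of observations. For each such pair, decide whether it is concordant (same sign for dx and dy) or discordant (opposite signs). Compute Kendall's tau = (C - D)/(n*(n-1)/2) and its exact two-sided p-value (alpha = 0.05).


Step 1: Enumerate the 28 unordered pairs (i,j) with i<j and classify each by sign(x_j-x_i) * sign(y_j-y_i).
  (1,2):dx=-2,dy=-4->C; (1,3):dx=-7,dy=-8->C; (1,4):dx=-6,dy=-14->C; (1,5):dx=-1,dy=-2->C
  (1,6):dx=-9,dy=-12->C; (1,7):dx=-10,dy=-6->C; (1,8):dx=-8,dy=-10->C; (2,3):dx=-5,dy=-4->C
  (2,4):dx=-4,dy=-10->C; (2,5):dx=+1,dy=+2->C; (2,6):dx=-7,dy=-8->C; (2,7):dx=-8,dy=-2->C
  (2,8):dx=-6,dy=-6->C; (3,4):dx=+1,dy=-6->D; (3,5):dx=+6,dy=+6->C; (3,6):dx=-2,dy=-4->C
  (3,7):dx=-3,dy=+2->D; (3,8):dx=-1,dy=-2->C; (4,5):dx=+5,dy=+12->C; (4,6):dx=-3,dy=+2->D
  (4,7):dx=-4,dy=+8->D; (4,8):dx=-2,dy=+4->D; (5,6):dx=-8,dy=-10->C; (5,7):dx=-9,dy=-4->C
  (5,8):dx=-7,dy=-8->C; (6,7):dx=-1,dy=+6->D; (6,8):dx=+1,dy=+2->C; (7,8):dx=+2,dy=-4->D
Step 2: C = 21, D = 7, total pairs = 28.
Step 3: tau = (C - D)/(n(n-1)/2) = (21 - 7)/28 = 0.500000.
Step 4: Exact two-sided p-value (enumerate n! = 40320 permutations of y under H0): p = 0.108681.
Step 5: alpha = 0.05. fail to reject H0.

tau_b = 0.5000 (C=21, D=7), p = 0.108681, fail to reject H0.


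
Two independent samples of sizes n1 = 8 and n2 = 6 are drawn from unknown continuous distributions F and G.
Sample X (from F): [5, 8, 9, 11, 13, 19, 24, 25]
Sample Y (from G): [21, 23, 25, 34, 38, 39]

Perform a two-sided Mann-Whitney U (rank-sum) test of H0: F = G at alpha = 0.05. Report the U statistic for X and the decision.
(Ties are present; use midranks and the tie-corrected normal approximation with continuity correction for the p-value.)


Step 1: Combine and sort all 14 observations; assign midranks.
sorted (value, group): (5,X), (8,X), (9,X), (11,X), (13,X), (19,X), (21,Y), (23,Y), (24,X), (25,X), (25,Y), (34,Y), (38,Y), (39,Y)
ranks: 5->1, 8->2, 9->3, 11->4, 13->5, 19->6, 21->7, 23->8, 24->9, 25->10.5, 25->10.5, 34->12, 38->13, 39->14
Step 2: Rank sum for X: R1 = 1 + 2 + 3 + 4 + 5 + 6 + 9 + 10.5 = 40.5.
Step 3: U_X = R1 - n1(n1+1)/2 = 40.5 - 8*9/2 = 40.5 - 36 = 4.5.
       U_Y = n1*n2 - U_X = 48 - 4.5 = 43.5.
Step 4: Ties are present, so use the tie-corrected normal approximation (with continuity correction) for the p-value.
Step 5: p-value = 0.014065; compare to alpha = 0.05. reject H0.

U_X = 4.5, p = 0.014065, reject H0 at alpha = 0.05.


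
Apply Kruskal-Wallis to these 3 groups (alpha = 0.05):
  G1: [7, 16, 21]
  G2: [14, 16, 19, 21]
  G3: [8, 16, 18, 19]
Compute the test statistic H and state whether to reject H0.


Step 1: Combine all N = 11 observations and assign midranks.
sorted (value, group, rank): (7,G1,1), (8,G3,2), (14,G2,3), (16,G1,5), (16,G2,5), (16,G3,5), (18,G3,7), (19,G2,8.5), (19,G3,8.5), (21,G1,10.5), (21,G2,10.5)
Step 2: Sum ranks within each group.
R_1 = 16.5 (n_1 = 3)
R_2 = 27 (n_2 = 4)
R_3 = 22.5 (n_3 = 4)
Step 3: H = 12/(N(N+1)) * sum(R_i^2/n_i) - 3(N+1)
     = 12/(11*12) * (16.5^2/3 + 27^2/4 + 22.5^2/4) - 3*12
     = 0.090909 * 399.562 - 36
     = 0.323864.
Step 4: Ties present; correction factor C = 1 - 36/(11^3 - 11) = 0.972727. Corrected H = 0.323864 / 0.972727 = 0.332944.
Step 5: Under H0, H ~ chi^2(2); p-value = 0.846647.
Step 6: alpha = 0.05. fail to reject H0.

H = 0.3329, df = 2, p = 0.846647, fail to reject H0.


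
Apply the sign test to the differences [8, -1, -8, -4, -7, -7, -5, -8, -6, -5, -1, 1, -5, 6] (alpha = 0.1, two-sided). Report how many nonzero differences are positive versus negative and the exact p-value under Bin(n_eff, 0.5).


Step 1: Discard zero differences. Original n = 14; n_eff = number of nonzero differences = 14.
Nonzero differences (with sign): +8, -1, -8, -4, -7, -7, -5, -8, -6, -5, -1, +1, -5, +6
Step 2: Count signs: positive = 3, negative = 11.
Step 3: Under H0: P(positive) = 0.5, so the number of positives S ~ Bin(14, 0.5).
Step 4: Two-sided exact p-value = sum of Bin(14,0.5) probabilities at or below the observed probability = 0.057373.
Step 5: alpha = 0.1. reject H0.

n_eff = 14, pos = 3, neg = 11, p = 0.057373, reject H0.


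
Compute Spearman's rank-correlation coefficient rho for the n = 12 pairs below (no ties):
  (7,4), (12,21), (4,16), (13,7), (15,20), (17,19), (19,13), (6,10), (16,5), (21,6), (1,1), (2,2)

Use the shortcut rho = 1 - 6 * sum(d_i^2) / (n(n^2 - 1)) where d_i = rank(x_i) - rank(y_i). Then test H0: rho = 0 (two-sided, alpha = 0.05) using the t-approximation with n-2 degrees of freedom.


Step 1: Rank x and y separately (midranks; no ties here).
rank(x): 7->5, 12->6, 4->3, 13->7, 15->8, 17->10, 19->11, 6->4, 16->9, 21->12, 1->1, 2->2
rank(y): 4->3, 21->12, 16->9, 7->6, 20->11, 19->10, 13->8, 10->7, 5->4, 6->5, 1->1, 2->2
Step 2: d_i = R_x(i) - R_y(i); compute d_i^2.
  (5-3)^2=4, (6-12)^2=36, (3-9)^2=36, (7-6)^2=1, (8-11)^2=9, (10-10)^2=0, (11-8)^2=9, (4-7)^2=9, (9-4)^2=25, (12-5)^2=49, (1-1)^2=0, (2-2)^2=0
sum(d^2) = 178.
Step 3: rho = 1 - 6*178 / (12*(12^2 - 1)) = 1 - 1068/1716 = 0.377622.
Step 4: Under H0, t = rho * sqrt((n-2)/(1-rho^2)) = 1.2896 ~ t(10).
Step 5: Two-sided p-value from the t-distribution with 10 df = 0.226206.
Step 6: alpha = 0.05. fail to reject H0.

rho = 0.3776, p = 0.226206, fail to reject H0 at alpha = 0.05.


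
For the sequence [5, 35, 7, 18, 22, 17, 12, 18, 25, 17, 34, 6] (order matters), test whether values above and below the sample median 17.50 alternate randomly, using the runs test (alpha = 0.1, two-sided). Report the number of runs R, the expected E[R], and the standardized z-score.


Step 1: Compute median = 17.50; label A = above, B = below.
Labels in order: BABAABBAABAB  (n_A = 6, n_B = 6)
Step 2: Count runs R = 9.
Step 3: Under H0 (random ordering), E[R] = 2*n_A*n_B/(n_A+n_B) + 1 = 2*6*6/12 + 1 = 7.0000.
        Var[R] = 2*n_A*n_B*(2*n_A*n_B - n_A - n_B) / ((n_A+n_B)^2 * (n_A+n_B-1)) = 4320/1584 = 2.7273.
        SD[R] = 1.6514.
Step 4: Continuity-corrected z = (R - 0.5 - E[R]) / SD[R] = (9 - 0.5 - 7.0000) / 1.6514 = 0.9083.
Step 5: Two-sided p-value via normal approximation = 2*(1 - Phi(|z|)) = 0.363722.
Step 6: alpha = 0.1. fail to reject H0.

R = 9, z = 0.9083, p = 0.363722, fail to reject H0.


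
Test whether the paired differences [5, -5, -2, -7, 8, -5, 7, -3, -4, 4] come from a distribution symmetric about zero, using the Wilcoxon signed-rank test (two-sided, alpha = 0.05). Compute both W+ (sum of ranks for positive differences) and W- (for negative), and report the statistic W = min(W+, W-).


Step 1: Drop any zero differences (none here) and take |d_i|.
|d| = [5, 5, 2, 7, 8, 5, 7, 3, 4, 4]
Step 2: Midrank |d_i| (ties get averaged ranks).
ranks: |5|->6, |5|->6, |2|->1, |7|->8.5, |8|->10, |5|->6, |7|->8.5, |3|->2, |4|->3.5, |4|->3.5
Step 3: Attach original signs; sum ranks with positive sign and with negative sign.
W+ = 6 + 10 + 8.5 + 3.5 = 28
W- = 6 + 1 + 8.5 + 6 + 2 + 3.5 = 27
(Check: W+ + W- = 55 should equal n(n+1)/2 = 55.)
Step 4: Test statistic W = min(W+, W-) = 27.
Step 5: Ties in |d|, so use the tie-corrected normal approximation.
        E[W] = n(n+1)/4 = 10*11/4 = 27.5.
        Tie groups: |d|=4 (t=2), |d|=5 (t=3), |d|=7 (t=2); sum(t^3 - t) = 36.
        Var[W] = n(n+1)(2n+1)/24 - sum(t^3-t)/48 = 2310/24 - 36/48 = 95.5.
        z = (W - E[W]) / sqrt(Var[W]) = (27 - 27.5) / 9.7724 = -0.0512.
        Two-sided p = 2*Phi(z) = 0.959194.
Step 6: alpha = 0.05. fail to reject H0.

W+ = 28, W- = 27, W = min = 27, p = 0.959194, fail to reject H0.
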